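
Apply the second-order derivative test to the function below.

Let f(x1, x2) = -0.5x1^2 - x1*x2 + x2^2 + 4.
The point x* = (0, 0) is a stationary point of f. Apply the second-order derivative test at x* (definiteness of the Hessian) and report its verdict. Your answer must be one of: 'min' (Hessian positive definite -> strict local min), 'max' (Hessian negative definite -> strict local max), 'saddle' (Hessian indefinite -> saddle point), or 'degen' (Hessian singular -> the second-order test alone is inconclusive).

Compute the Hessian H = grad^2 f:
  H = [[-1, -1], [-1, 2]]
Verify stationarity: grad f(x*) = H x* + g = (0, 0).
Eigenvalues of H: -1.3028, 2.3028.
Eigenvalues have mixed signs, so H is indefinite -> x* is a saddle point.

saddle


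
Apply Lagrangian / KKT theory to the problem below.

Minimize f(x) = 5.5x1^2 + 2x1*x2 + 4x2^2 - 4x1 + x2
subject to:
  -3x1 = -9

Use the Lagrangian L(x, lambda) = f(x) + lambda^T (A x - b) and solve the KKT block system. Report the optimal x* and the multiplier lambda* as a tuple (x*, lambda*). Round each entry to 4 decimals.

Form the Lagrangian:
  L(x, lambda) = (1/2) x^T Q x + c^T x + lambda^T (A x - b)
Stationarity (grad_x L = 0): Q x + c + A^T lambda = 0.
Primal feasibility: A x = b.

This gives the KKT block system:
  [ Q   A^T ] [ x     ]   [-c ]
  [ A    0  ] [ lambda ] = [ b ]

Solving the linear system:
  x*      = (3, -0.875)
  lambda* = (9.0833)
  f(x*)   = 34.4375

x* = (3, -0.875), lambda* = (9.0833)


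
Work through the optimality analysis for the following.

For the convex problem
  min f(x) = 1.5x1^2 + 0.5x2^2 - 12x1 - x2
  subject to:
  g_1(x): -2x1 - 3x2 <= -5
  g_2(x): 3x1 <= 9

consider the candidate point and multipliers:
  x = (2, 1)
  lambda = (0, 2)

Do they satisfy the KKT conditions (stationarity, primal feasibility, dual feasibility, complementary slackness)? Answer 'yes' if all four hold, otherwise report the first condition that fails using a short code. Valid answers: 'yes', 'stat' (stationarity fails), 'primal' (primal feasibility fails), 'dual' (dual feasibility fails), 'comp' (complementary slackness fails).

Gradient of f: grad f(x) = Q x + c = (-6, 0)
Constraint values g_i(x) = a_i^T x - b_i:
  g_1((2, 1)) = -2
  g_2((2, 1)) = -3
Stationarity residual: grad f(x) + sum_i lambda_i a_i = (0, 0)
  -> stationarity OK
Primal feasibility (all g_i <= 0): OK
Dual feasibility (all lambda_i >= 0): OK
Complementary slackness (lambda_i * g_i(x) = 0 for all i): FAILS

Verdict: the first failing condition is complementary_slackness -> comp.

comp


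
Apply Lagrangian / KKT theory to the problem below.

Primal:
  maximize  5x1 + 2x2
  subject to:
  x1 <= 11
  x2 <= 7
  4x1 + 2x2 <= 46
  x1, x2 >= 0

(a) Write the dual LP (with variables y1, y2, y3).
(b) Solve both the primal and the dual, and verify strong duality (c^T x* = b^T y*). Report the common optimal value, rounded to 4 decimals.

The standard primal-dual pair for 'max c^T x s.t. A x <= b, x >= 0' is:
  Dual:  min b^T y  s.t.  A^T y >= c,  y >= 0.

So the dual LP is:
  minimize  11y1 + 7y2 + 46y3
  subject to:
    y1 + 4y3 >= 5
    y2 + 2y3 >= 2
    y1, y2, y3 >= 0

Solving the primal: x* = (11, 1).
  primal value c^T x* = 57.
Solving the dual: y* = (1, 0, 1).
  dual value b^T y* = 57.
Strong duality: c^T x* = b^T y*. Confirmed.

57


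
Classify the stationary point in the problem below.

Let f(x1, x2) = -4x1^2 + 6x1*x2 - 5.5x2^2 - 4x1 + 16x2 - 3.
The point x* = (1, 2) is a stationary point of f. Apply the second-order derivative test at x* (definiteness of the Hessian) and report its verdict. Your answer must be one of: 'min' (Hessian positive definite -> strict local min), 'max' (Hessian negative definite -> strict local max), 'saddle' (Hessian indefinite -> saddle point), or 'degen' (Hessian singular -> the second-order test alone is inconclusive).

Compute the Hessian H = grad^2 f:
  H = [[-8, 6], [6, -11]]
Verify stationarity: grad f(x*) = H x* + g = (0, 0).
Eigenvalues of H: -15.6847, -3.3153.
Both eigenvalues < 0, so H is negative definite -> x* is a strict local max.

max


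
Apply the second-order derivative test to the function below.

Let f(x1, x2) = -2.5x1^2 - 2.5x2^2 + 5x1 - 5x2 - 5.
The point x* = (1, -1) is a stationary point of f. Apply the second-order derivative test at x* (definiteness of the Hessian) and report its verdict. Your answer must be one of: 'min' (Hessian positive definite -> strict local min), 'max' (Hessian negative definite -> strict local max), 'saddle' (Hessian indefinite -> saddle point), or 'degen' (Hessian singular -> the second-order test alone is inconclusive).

Compute the Hessian H = grad^2 f:
  H = [[-5, 0], [0, -5]]
Verify stationarity: grad f(x*) = H x* + g = (0, 0).
Eigenvalues of H: -5, -5.
Both eigenvalues < 0, so H is negative definite -> x* is a strict local max.

max


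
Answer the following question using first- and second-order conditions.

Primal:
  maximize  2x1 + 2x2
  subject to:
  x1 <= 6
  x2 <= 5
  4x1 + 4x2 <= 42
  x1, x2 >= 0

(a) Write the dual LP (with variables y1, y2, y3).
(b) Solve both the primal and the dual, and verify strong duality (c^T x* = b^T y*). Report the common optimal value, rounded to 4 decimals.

The standard primal-dual pair for 'max c^T x s.t. A x <= b, x >= 0' is:
  Dual:  min b^T y  s.t.  A^T y >= c,  y >= 0.

So the dual LP is:
  minimize  6y1 + 5y2 + 42y3
  subject to:
    y1 + 4y3 >= 2
    y2 + 4y3 >= 2
    y1, y2, y3 >= 0

Solving the primal: x* = (5.5, 5).
  primal value c^T x* = 21.
Solving the dual: y* = (0, 0, 0.5).
  dual value b^T y* = 21.
Strong duality: c^T x* = b^T y*. Confirmed.

21


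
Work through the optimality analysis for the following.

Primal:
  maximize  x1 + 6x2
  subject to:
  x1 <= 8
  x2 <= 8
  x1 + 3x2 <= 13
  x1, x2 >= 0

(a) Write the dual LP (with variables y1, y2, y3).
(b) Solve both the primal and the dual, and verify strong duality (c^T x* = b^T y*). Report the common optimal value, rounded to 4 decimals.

The standard primal-dual pair for 'max c^T x s.t. A x <= b, x >= 0' is:
  Dual:  min b^T y  s.t.  A^T y >= c,  y >= 0.

So the dual LP is:
  minimize  8y1 + 8y2 + 13y3
  subject to:
    y1 + y3 >= 1
    y2 + 3y3 >= 6
    y1, y2, y3 >= 0

Solving the primal: x* = (0, 4.3333).
  primal value c^T x* = 26.
Solving the dual: y* = (0, 0, 2).
  dual value b^T y* = 26.
Strong duality: c^T x* = b^T y*. Confirmed.

26


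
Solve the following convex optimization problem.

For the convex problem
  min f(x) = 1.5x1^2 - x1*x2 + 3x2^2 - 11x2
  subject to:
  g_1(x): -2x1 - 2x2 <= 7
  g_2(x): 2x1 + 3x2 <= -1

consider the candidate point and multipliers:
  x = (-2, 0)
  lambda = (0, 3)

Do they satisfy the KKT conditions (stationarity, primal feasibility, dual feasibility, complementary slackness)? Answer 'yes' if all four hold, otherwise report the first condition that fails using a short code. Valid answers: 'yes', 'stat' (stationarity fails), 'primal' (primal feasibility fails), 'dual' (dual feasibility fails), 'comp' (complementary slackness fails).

Gradient of f: grad f(x) = Q x + c = (-6, -9)
Constraint values g_i(x) = a_i^T x - b_i:
  g_1((-2, 0)) = -3
  g_2((-2, 0)) = -3
Stationarity residual: grad f(x) + sum_i lambda_i a_i = (0, 0)
  -> stationarity OK
Primal feasibility (all g_i <= 0): OK
Dual feasibility (all lambda_i >= 0): OK
Complementary slackness (lambda_i * g_i(x) = 0 for all i): FAILS

Verdict: the first failing condition is complementary_slackness -> comp.

comp


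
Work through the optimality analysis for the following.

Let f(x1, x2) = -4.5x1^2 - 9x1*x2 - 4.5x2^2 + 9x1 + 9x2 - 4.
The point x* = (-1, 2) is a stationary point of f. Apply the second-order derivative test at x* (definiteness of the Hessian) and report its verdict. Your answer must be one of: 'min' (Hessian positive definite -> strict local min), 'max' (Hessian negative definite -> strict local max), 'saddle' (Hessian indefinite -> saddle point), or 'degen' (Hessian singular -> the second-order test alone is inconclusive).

Compute the Hessian H = grad^2 f:
  H = [[-9, -9], [-9, -9]]
Verify stationarity: grad f(x*) = H x* + g = (0, 0).
Eigenvalues of H: -18, 0.
H has a zero eigenvalue (singular; negative semidefinite but not definite), so H is neither positive definite, negative definite, nor indefinite. The second-order test alone is inconclusive -> degen.
(Indeed, f is constant along the null direction of H through x*, so x* is not a strict local extremum.)

degen


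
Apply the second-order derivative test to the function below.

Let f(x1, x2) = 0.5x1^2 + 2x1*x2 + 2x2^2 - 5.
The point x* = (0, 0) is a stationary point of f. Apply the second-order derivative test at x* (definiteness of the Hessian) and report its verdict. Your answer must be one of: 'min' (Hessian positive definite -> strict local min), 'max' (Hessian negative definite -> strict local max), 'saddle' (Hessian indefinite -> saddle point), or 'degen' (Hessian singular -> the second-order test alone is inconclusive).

Compute the Hessian H = grad^2 f:
  H = [[1, 2], [2, 4]]
Verify stationarity: grad f(x*) = H x* + g = (0, 0).
Eigenvalues of H: 0, 5.
H has a zero eigenvalue (singular; positive semidefinite but not definite), so H is neither positive definite, negative definite, nor indefinite. The second-order test alone is inconclusive -> degen.
(Indeed, f is constant along the null direction of H through x*, so x* is not a strict local extremum.)

degen


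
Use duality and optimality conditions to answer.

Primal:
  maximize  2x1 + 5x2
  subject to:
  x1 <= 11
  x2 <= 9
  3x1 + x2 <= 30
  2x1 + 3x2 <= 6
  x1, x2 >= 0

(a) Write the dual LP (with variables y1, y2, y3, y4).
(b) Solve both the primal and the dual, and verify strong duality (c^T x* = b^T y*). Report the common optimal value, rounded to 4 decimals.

The standard primal-dual pair for 'max c^T x s.t. A x <= b, x >= 0' is:
  Dual:  min b^T y  s.t.  A^T y >= c,  y >= 0.

So the dual LP is:
  minimize  11y1 + 9y2 + 30y3 + 6y4
  subject to:
    y1 + 3y3 + 2y4 >= 2
    y2 + y3 + 3y4 >= 5
    y1, y2, y3, y4 >= 0

Solving the primal: x* = (0, 2).
  primal value c^T x* = 10.
Solving the dual: y* = (0, 0, 0, 1.6667).
  dual value b^T y* = 10.
Strong duality: c^T x* = b^T y*. Confirmed.

10


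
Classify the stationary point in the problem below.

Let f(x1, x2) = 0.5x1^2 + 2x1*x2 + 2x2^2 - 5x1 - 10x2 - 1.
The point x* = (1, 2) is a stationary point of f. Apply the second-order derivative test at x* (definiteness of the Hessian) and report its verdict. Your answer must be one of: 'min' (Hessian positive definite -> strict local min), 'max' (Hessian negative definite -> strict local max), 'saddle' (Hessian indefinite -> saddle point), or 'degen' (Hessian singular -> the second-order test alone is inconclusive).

Compute the Hessian H = grad^2 f:
  H = [[1, 2], [2, 4]]
Verify stationarity: grad f(x*) = H x* + g = (0, 0).
Eigenvalues of H: 0, 5.
H has a zero eigenvalue (singular; positive semidefinite but not definite), so H is neither positive definite, negative definite, nor indefinite. The second-order test alone is inconclusive -> degen.
(Indeed, f is constant along the null direction of H through x*, so x* is not a strict local extremum.)

degen


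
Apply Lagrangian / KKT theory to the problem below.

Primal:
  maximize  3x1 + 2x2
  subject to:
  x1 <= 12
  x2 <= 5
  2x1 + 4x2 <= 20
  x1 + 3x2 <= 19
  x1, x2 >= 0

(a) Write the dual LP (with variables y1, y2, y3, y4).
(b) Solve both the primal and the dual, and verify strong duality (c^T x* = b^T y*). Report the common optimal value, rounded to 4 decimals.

The standard primal-dual pair for 'max c^T x s.t. A x <= b, x >= 0' is:
  Dual:  min b^T y  s.t.  A^T y >= c,  y >= 0.

So the dual LP is:
  minimize  12y1 + 5y2 + 20y3 + 19y4
  subject to:
    y1 + 2y3 + y4 >= 3
    y2 + 4y3 + 3y4 >= 2
    y1, y2, y3, y4 >= 0

Solving the primal: x* = (10, 0).
  primal value c^T x* = 30.
Solving the dual: y* = (0, 0, 1.5, 0).
  dual value b^T y* = 30.
Strong duality: c^T x* = b^T y*. Confirmed.

30


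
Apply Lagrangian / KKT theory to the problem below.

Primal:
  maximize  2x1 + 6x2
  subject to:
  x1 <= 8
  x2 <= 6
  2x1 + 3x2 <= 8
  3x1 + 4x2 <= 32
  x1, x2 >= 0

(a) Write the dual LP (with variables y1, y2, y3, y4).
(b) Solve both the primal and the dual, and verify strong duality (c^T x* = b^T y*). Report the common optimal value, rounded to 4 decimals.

The standard primal-dual pair for 'max c^T x s.t. A x <= b, x >= 0' is:
  Dual:  min b^T y  s.t.  A^T y >= c,  y >= 0.

So the dual LP is:
  minimize  8y1 + 6y2 + 8y3 + 32y4
  subject to:
    y1 + 2y3 + 3y4 >= 2
    y2 + 3y3 + 4y4 >= 6
    y1, y2, y3, y4 >= 0

Solving the primal: x* = (0, 2.6667).
  primal value c^T x* = 16.
Solving the dual: y* = (0, 0, 2, 0).
  dual value b^T y* = 16.
Strong duality: c^T x* = b^T y*. Confirmed.

16


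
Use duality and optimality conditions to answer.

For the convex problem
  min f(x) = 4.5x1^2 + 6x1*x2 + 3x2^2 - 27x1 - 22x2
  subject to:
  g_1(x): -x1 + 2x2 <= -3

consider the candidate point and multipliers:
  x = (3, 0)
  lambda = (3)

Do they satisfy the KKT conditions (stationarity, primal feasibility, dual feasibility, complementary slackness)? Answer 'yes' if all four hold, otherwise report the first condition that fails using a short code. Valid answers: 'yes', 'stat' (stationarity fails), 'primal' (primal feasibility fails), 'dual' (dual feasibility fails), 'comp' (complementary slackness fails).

Gradient of f: grad f(x) = Q x + c = (0, -4)
Constraint values g_i(x) = a_i^T x - b_i:
  g_1((3, 0)) = 0
Stationarity residual: grad f(x) + sum_i lambda_i a_i = (-3, 2)
  -> stationarity FAILS
Primal feasibility (all g_i <= 0): OK
Dual feasibility (all lambda_i >= 0): OK
Complementary slackness (lambda_i * g_i(x) = 0 for all i): OK

Verdict: the first failing condition is stationarity -> stat.

stat


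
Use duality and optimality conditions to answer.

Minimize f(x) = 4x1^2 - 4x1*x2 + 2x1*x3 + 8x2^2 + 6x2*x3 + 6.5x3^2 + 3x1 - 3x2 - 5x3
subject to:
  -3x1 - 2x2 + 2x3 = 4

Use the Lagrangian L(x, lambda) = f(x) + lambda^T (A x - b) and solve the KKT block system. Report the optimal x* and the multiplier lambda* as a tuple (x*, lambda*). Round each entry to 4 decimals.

Form the Lagrangian:
  L(x, lambda) = (1/2) x^T Q x + c^T x + lambda^T (A x - b)
Stationarity (grad_x L = 0): Q x + c + A^T lambda = 0.
Primal feasibility: A x = b.

This gives the KKT block system:
  [ Q   A^T ] [ x     ]   [-c ]
  [ A    0  ] [ lambda ] = [ b ]

Solving the linear system:
  x*      = (-0.7316, -0.2589, 0.6438)
  lambda* = (-0.1765)
  f(x*)   = -1.9656

x* = (-0.7316, -0.2589, 0.6438), lambda* = (-0.1765)


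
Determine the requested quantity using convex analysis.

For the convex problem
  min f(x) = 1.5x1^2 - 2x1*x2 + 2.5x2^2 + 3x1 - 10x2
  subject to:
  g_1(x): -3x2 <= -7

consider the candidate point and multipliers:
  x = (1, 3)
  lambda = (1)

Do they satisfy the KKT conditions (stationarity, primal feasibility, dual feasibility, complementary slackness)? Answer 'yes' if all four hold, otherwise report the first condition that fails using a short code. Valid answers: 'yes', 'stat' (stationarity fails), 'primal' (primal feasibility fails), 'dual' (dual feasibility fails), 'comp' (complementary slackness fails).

Gradient of f: grad f(x) = Q x + c = (0, 3)
Constraint values g_i(x) = a_i^T x - b_i:
  g_1((1, 3)) = -2
Stationarity residual: grad f(x) + sum_i lambda_i a_i = (0, 0)
  -> stationarity OK
Primal feasibility (all g_i <= 0): OK
Dual feasibility (all lambda_i >= 0): OK
Complementary slackness (lambda_i * g_i(x) = 0 for all i): FAILS

Verdict: the first failing condition is complementary_slackness -> comp.

comp


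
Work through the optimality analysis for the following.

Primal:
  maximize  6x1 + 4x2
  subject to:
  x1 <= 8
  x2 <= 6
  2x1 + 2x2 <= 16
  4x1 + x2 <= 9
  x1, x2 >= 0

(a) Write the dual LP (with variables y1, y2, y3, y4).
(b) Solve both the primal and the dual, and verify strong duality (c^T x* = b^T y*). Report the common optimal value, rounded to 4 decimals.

The standard primal-dual pair for 'max c^T x s.t. A x <= b, x >= 0' is:
  Dual:  min b^T y  s.t.  A^T y >= c,  y >= 0.

So the dual LP is:
  minimize  8y1 + 6y2 + 16y3 + 9y4
  subject to:
    y1 + 2y3 + 4y4 >= 6
    y2 + 2y3 + y4 >= 4
    y1, y2, y3, y4 >= 0

Solving the primal: x* = (0.75, 6).
  primal value c^T x* = 28.5.
Solving the dual: y* = (0, 2.5, 0, 1.5).
  dual value b^T y* = 28.5.
Strong duality: c^T x* = b^T y*. Confirmed.

28.5


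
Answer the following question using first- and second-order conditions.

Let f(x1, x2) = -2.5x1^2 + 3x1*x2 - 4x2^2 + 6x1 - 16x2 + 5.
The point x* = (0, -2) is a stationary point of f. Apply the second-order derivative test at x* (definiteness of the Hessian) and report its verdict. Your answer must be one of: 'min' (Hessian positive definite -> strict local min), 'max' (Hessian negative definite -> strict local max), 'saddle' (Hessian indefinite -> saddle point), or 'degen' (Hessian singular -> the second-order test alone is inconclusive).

Compute the Hessian H = grad^2 f:
  H = [[-5, 3], [3, -8]]
Verify stationarity: grad f(x*) = H x* + g = (0, 0).
Eigenvalues of H: -9.8541, -3.1459.
Both eigenvalues < 0, so H is negative definite -> x* is a strict local max.

max


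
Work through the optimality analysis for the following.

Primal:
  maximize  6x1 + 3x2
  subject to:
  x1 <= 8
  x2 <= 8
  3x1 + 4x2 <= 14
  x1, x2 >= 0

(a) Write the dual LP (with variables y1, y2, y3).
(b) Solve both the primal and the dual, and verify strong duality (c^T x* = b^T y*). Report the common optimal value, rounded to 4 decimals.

The standard primal-dual pair for 'max c^T x s.t. A x <= b, x >= 0' is:
  Dual:  min b^T y  s.t.  A^T y >= c,  y >= 0.

So the dual LP is:
  minimize  8y1 + 8y2 + 14y3
  subject to:
    y1 + 3y3 >= 6
    y2 + 4y3 >= 3
    y1, y2, y3 >= 0

Solving the primal: x* = (4.6667, 0).
  primal value c^T x* = 28.
Solving the dual: y* = (0, 0, 2).
  dual value b^T y* = 28.
Strong duality: c^T x* = b^T y*. Confirmed.

28


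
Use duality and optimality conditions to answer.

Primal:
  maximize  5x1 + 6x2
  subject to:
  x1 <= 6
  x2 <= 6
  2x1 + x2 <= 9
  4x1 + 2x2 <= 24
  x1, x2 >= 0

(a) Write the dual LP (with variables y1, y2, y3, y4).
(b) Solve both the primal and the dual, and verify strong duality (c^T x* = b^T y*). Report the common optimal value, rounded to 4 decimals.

The standard primal-dual pair for 'max c^T x s.t. A x <= b, x >= 0' is:
  Dual:  min b^T y  s.t.  A^T y >= c,  y >= 0.

So the dual LP is:
  minimize  6y1 + 6y2 + 9y3 + 24y4
  subject to:
    y1 + 2y3 + 4y4 >= 5
    y2 + y3 + 2y4 >= 6
    y1, y2, y3, y4 >= 0

Solving the primal: x* = (1.5, 6).
  primal value c^T x* = 43.5.
Solving the dual: y* = (0, 3.5, 2.5, 0).
  dual value b^T y* = 43.5.
Strong duality: c^T x* = b^T y*. Confirmed.

43.5


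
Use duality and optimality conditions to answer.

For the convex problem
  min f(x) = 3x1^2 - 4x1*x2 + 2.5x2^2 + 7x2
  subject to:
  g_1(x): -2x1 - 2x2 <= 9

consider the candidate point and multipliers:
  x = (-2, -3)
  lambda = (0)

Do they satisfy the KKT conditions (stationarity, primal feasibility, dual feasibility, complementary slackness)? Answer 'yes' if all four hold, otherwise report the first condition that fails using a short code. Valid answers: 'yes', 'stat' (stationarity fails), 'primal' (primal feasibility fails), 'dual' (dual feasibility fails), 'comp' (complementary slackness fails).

Gradient of f: grad f(x) = Q x + c = (0, 0)
Constraint values g_i(x) = a_i^T x - b_i:
  g_1((-2, -3)) = 1
Stationarity residual: grad f(x) + sum_i lambda_i a_i = (0, 0)
  -> stationarity OK
Primal feasibility (all g_i <= 0): FAILS
Dual feasibility (all lambda_i >= 0): OK
Complementary slackness (lambda_i * g_i(x) = 0 for all i): OK

Verdict: the first failing condition is primal_feasibility -> primal.

primal


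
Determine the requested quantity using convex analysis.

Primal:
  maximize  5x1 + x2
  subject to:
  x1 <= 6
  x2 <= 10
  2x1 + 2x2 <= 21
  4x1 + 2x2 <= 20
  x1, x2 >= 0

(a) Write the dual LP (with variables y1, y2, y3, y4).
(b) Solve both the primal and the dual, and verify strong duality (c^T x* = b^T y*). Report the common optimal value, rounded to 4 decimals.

The standard primal-dual pair for 'max c^T x s.t. A x <= b, x >= 0' is:
  Dual:  min b^T y  s.t.  A^T y >= c,  y >= 0.

So the dual LP is:
  minimize  6y1 + 10y2 + 21y3 + 20y4
  subject to:
    y1 + 2y3 + 4y4 >= 5
    y2 + 2y3 + 2y4 >= 1
    y1, y2, y3, y4 >= 0

Solving the primal: x* = (5, 0).
  primal value c^T x* = 25.
Solving the dual: y* = (0, 0, 0, 1.25).
  dual value b^T y* = 25.
Strong duality: c^T x* = b^T y*. Confirmed.

25


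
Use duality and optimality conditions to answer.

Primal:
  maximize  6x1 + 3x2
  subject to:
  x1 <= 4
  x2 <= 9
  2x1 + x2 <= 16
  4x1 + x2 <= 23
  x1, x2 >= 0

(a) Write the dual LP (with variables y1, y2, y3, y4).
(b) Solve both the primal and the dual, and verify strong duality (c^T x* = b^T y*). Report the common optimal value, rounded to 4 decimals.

The standard primal-dual pair for 'max c^T x s.t. A x <= b, x >= 0' is:
  Dual:  min b^T y  s.t.  A^T y >= c,  y >= 0.

So the dual LP is:
  minimize  4y1 + 9y2 + 16y3 + 23y4
  subject to:
    y1 + 2y3 + 4y4 >= 6
    y2 + y3 + y4 >= 3
    y1, y2, y3, y4 >= 0

Solving the primal: x* = (3.5, 9).
  primal value c^T x* = 48.
Solving the dual: y* = (0, 1.5, 0, 1.5).
  dual value b^T y* = 48.
Strong duality: c^T x* = b^T y*. Confirmed.

48


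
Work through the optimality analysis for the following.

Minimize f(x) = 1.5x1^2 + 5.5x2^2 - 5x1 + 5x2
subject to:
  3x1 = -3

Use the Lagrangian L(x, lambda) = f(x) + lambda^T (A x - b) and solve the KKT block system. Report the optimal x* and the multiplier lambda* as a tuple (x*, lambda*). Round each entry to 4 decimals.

Form the Lagrangian:
  L(x, lambda) = (1/2) x^T Q x + c^T x + lambda^T (A x - b)
Stationarity (grad_x L = 0): Q x + c + A^T lambda = 0.
Primal feasibility: A x = b.

This gives the KKT block system:
  [ Q   A^T ] [ x     ]   [-c ]
  [ A    0  ] [ lambda ] = [ b ]

Solving the linear system:
  x*      = (-1, -0.4545)
  lambda* = (2.6667)
  f(x*)   = 5.3636

x* = (-1, -0.4545), lambda* = (2.6667)


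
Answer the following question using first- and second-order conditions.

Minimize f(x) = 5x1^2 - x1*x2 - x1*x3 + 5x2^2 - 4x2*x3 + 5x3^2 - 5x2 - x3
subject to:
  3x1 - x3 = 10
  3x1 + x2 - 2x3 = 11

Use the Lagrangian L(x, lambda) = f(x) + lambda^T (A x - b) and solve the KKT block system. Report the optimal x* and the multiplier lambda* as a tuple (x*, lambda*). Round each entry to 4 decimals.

Form the Lagrangian:
  L(x, lambda) = (1/2) x^T Q x + c^T x + lambda^T (A x - b)
Stationarity (grad_x L = 0): Q x + c + A^T lambda = 0.
Primal feasibility: A x = b.

This gives the KKT block system:
  [ Q   A^T ] [ x     ]   [-c ]
  [ A    0  ] [ lambda ] = [ b ]

Solving the linear system:
  x*      = (3.217, 0.6509, -0.3491)
  lambda* = (-10.934, 0.3113)
  f(x*)   = 51.5047

x* = (3.217, 0.6509, -0.3491), lambda* = (-10.934, 0.3113)


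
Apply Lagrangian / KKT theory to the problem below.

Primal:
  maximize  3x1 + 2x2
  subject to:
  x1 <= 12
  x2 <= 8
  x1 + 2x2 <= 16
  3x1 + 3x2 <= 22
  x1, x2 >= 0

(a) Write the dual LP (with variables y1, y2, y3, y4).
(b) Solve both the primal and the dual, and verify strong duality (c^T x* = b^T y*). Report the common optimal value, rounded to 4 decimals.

The standard primal-dual pair for 'max c^T x s.t. A x <= b, x >= 0' is:
  Dual:  min b^T y  s.t.  A^T y >= c,  y >= 0.

So the dual LP is:
  minimize  12y1 + 8y2 + 16y3 + 22y4
  subject to:
    y1 + y3 + 3y4 >= 3
    y2 + 2y3 + 3y4 >= 2
    y1, y2, y3, y4 >= 0

Solving the primal: x* = (7.3333, 0).
  primal value c^T x* = 22.
Solving the dual: y* = (0, 0, 0, 1).
  dual value b^T y* = 22.
Strong duality: c^T x* = b^T y*. Confirmed.

22


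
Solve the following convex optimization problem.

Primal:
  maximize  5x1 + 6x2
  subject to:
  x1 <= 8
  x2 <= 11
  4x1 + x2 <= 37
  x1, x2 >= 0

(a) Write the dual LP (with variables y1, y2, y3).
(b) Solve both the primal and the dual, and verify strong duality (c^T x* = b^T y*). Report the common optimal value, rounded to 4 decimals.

The standard primal-dual pair for 'max c^T x s.t. A x <= b, x >= 0' is:
  Dual:  min b^T y  s.t.  A^T y >= c,  y >= 0.

So the dual LP is:
  minimize  8y1 + 11y2 + 37y3
  subject to:
    y1 + 4y3 >= 5
    y2 + y3 >= 6
    y1, y2, y3 >= 0

Solving the primal: x* = (6.5, 11).
  primal value c^T x* = 98.5.
Solving the dual: y* = (0, 4.75, 1.25).
  dual value b^T y* = 98.5.
Strong duality: c^T x* = b^T y*. Confirmed.

98.5


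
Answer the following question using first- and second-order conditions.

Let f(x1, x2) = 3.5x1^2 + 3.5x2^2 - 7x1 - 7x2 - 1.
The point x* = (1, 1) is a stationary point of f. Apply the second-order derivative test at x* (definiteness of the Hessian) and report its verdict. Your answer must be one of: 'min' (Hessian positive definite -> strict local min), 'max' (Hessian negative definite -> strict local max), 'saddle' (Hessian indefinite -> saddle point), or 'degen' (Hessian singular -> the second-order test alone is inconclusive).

Compute the Hessian H = grad^2 f:
  H = [[7, 0], [0, 7]]
Verify stationarity: grad f(x*) = H x* + g = (0, 0).
Eigenvalues of H: 7, 7.
Both eigenvalues > 0, so H is positive definite -> x* is a strict local min.

min


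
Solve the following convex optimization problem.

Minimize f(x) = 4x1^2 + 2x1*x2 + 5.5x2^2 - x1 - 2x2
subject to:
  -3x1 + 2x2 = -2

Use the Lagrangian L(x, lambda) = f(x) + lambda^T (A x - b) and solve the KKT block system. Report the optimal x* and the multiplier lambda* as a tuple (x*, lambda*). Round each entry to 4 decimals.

Form the Lagrangian:
  L(x, lambda) = (1/2) x^T Q x + c^T x + lambda^T (A x - b)
Stationarity (grad_x L = 0): Q x + c + A^T lambda = 0.
Primal feasibility: A x = b.

This gives the KKT block system:
  [ Q   A^T ] [ x     ]   [-c ]
  [ A    0  ] [ lambda ] = [ b ]

Solving the linear system:
  x*      = (0.5806, -0.129)
  lambda* = (1.129)
  f(x*)   = 0.9677

x* = (0.5806, -0.129), lambda* = (1.129)


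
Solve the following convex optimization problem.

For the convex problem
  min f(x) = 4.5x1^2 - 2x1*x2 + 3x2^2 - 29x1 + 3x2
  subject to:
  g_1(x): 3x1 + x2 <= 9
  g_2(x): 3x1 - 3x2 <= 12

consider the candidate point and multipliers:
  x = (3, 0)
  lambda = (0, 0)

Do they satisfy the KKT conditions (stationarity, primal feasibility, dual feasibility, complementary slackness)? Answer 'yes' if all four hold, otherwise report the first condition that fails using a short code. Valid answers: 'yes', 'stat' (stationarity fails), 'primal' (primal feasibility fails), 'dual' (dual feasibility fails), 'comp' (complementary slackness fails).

Gradient of f: grad f(x) = Q x + c = (-2, -3)
Constraint values g_i(x) = a_i^T x - b_i:
  g_1((3, 0)) = 0
  g_2((3, 0)) = -3
Stationarity residual: grad f(x) + sum_i lambda_i a_i = (-2, -3)
  -> stationarity FAILS
Primal feasibility (all g_i <= 0): OK
Dual feasibility (all lambda_i >= 0): OK
Complementary slackness (lambda_i * g_i(x) = 0 for all i): OK

Verdict: the first failing condition is stationarity -> stat.

stat


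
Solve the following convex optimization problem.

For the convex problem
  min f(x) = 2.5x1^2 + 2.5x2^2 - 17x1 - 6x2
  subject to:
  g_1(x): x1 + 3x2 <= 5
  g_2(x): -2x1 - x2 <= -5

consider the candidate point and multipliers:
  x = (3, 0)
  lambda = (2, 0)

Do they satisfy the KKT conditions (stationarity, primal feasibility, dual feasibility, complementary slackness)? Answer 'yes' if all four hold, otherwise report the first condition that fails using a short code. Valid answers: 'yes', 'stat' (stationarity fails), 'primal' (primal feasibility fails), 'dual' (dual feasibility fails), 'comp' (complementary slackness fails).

Gradient of f: grad f(x) = Q x + c = (-2, -6)
Constraint values g_i(x) = a_i^T x - b_i:
  g_1((3, 0)) = -2
  g_2((3, 0)) = -1
Stationarity residual: grad f(x) + sum_i lambda_i a_i = (0, 0)
  -> stationarity OK
Primal feasibility (all g_i <= 0): OK
Dual feasibility (all lambda_i >= 0): OK
Complementary slackness (lambda_i * g_i(x) = 0 for all i): FAILS

Verdict: the first failing condition is complementary_slackness -> comp.

comp


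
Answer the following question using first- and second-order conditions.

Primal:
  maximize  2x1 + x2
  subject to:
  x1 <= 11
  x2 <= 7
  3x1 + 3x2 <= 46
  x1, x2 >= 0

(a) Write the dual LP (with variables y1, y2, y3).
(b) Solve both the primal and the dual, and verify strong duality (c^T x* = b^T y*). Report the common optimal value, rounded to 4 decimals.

The standard primal-dual pair for 'max c^T x s.t. A x <= b, x >= 0' is:
  Dual:  min b^T y  s.t.  A^T y >= c,  y >= 0.

So the dual LP is:
  minimize  11y1 + 7y2 + 46y3
  subject to:
    y1 + 3y3 >= 2
    y2 + 3y3 >= 1
    y1, y2, y3 >= 0

Solving the primal: x* = (11, 4.3333).
  primal value c^T x* = 26.3333.
Solving the dual: y* = (1, 0, 0.3333).
  dual value b^T y* = 26.3333.
Strong duality: c^T x* = b^T y*. Confirmed.

26.3333


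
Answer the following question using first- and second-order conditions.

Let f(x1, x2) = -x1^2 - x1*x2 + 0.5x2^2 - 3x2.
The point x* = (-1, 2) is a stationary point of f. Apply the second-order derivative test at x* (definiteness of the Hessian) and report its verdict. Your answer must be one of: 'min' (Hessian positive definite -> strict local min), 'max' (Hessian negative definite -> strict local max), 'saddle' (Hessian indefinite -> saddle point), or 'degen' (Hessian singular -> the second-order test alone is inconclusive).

Compute the Hessian H = grad^2 f:
  H = [[-2, -1], [-1, 1]]
Verify stationarity: grad f(x*) = H x* + g = (0, 0).
Eigenvalues of H: -2.3028, 1.3028.
Eigenvalues have mixed signs, so H is indefinite -> x* is a saddle point.

saddle


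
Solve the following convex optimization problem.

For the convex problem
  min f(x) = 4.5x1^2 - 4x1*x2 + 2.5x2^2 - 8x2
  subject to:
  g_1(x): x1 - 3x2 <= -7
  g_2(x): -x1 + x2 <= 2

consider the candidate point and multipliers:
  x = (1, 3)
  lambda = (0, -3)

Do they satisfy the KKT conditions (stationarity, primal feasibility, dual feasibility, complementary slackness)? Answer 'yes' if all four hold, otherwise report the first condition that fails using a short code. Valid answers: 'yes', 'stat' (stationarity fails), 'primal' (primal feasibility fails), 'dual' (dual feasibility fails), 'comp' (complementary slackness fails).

Gradient of f: grad f(x) = Q x + c = (-3, 3)
Constraint values g_i(x) = a_i^T x - b_i:
  g_1((1, 3)) = -1
  g_2((1, 3)) = 0
Stationarity residual: grad f(x) + sum_i lambda_i a_i = (0, 0)
  -> stationarity OK
Primal feasibility (all g_i <= 0): OK
Dual feasibility (all lambda_i >= 0): FAILS
Complementary slackness (lambda_i * g_i(x) = 0 for all i): OK

Verdict: the first failing condition is dual_feasibility -> dual.

dual


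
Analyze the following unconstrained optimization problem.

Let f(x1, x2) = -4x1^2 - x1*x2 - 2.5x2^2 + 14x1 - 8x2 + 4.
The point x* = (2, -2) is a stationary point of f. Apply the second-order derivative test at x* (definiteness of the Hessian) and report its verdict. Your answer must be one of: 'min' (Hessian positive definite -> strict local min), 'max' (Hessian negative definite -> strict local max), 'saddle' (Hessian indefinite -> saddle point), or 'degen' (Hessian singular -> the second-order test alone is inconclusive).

Compute the Hessian H = grad^2 f:
  H = [[-8, -1], [-1, -5]]
Verify stationarity: grad f(x*) = H x* + g = (0, 0).
Eigenvalues of H: -8.3028, -4.6972.
Both eigenvalues < 0, so H is negative definite -> x* is a strict local max.

max


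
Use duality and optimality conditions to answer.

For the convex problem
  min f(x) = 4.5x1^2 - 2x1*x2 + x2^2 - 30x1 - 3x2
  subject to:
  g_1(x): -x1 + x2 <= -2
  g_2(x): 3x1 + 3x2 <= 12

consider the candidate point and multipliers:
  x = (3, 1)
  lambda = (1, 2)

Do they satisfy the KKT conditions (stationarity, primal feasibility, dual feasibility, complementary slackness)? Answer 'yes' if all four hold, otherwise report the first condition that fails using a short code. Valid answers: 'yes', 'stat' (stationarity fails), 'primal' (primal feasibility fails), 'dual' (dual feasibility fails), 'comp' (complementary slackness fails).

Gradient of f: grad f(x) = Q x + c = (-5, -7)
Constraint values g_i(x) = a_i^T x - b_i:
  g_1((3, 1)) = 0
  g_2((3, 1)) = 0
Stationarity residual: grad f(x) + sum_i lambda_i a_i = (0, 0)
  -> stationarity OK
Primal feasibility (all g_i <= 0): OK
Dual feasibility (all lambda_i >= 0): OK
Complementary slackness (lambda_i * g_i(x) = 0 for all i): OK

Verdict: yes, KKT holds.

yes


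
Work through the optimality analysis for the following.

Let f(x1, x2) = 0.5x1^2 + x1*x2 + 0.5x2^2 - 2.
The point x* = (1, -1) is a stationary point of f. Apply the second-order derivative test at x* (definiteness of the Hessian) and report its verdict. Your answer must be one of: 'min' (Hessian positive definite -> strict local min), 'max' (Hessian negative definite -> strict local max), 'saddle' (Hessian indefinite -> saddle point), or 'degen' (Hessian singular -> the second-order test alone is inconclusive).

Compute the Hessian H = grad^2 f:
  H = [[1, 1], [1, 1]]
Verify stationarity: grad f(x*) = H x* + g = (0, 0).
Eigenvalues of H: 0, 2.
H has a zero eigenvalue (singular; positive semidefinite but not definite), so H is neither positive definite, negative definite, nor indefinite. The second-order test alone is inconclusive -> degen.
(Indeed, f is constant along the null direction of H through x*, so x* is not a strict local extremum.)

degen


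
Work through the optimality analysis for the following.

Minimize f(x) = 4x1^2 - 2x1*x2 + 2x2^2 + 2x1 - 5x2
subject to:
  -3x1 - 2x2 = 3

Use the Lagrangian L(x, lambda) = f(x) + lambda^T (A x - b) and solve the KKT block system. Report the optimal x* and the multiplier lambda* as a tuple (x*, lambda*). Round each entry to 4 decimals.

Form the Lagrangian:
  L(x, lambda) = (1/2) x^T Q x + c^T x + lambda^T (A x - b)
Stationarity (grad_x L = 0): Q x + c + A^T lambda = 0.
Primal feasibility: A x = b.

This gives the KKT block system:
  [ Q   A^T ] [ x     ]   [-c ]
  [ A    0  ] [ lambda ] = [ b ]

Solving the linear system:
  x*      = (-0.9348, -0.0978)
  lambda* = (-1.7609)
  f(x*)   = 1.9511

x* = (-0.9348, -0.0978), lambda* = (-1.7609)


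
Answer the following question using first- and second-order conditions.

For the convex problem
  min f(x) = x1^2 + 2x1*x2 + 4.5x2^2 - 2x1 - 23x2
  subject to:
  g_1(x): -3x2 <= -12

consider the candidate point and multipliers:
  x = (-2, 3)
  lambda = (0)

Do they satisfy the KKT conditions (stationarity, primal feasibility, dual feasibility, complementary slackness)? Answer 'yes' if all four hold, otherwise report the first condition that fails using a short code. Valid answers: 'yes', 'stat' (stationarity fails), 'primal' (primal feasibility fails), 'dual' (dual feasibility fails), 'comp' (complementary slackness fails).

Gradient of f: grad f(x) = Q x + c = (0, 0)
Constraint values g_i(x) = a_i^T x - b_i:
  g_1((-2, 3)) = 3
Stationarity residual: grad f(x) + sum_i lambda_i a_i = (0, 0)
  -> stationarity OK
Primal feasibility (all g_i <= 0): FAILS
Dual feasibility (all lambda_i >= 0): OK
Complementary slackness (lambda_i * g_i(x) = 0 for all i): OK

Verdict: the first failing condition is primal_feasibility -> primal.

primal


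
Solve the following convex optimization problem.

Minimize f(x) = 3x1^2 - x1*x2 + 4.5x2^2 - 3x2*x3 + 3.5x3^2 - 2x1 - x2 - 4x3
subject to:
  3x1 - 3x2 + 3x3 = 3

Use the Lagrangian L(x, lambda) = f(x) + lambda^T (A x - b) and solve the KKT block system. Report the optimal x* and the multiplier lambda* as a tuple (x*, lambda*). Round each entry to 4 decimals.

Form the Lagrangian:
  L(x, lambda) = (1/2) x^T Q x + c^T x + lambda^T (A x - b)
Stationarity (grad_x L = 0): Q x + c + A^T lambda = 0.
Primal feasibility: A x = b.

This gives the KKT block system:
  [ Q   A^T ] [ x     ]   [-c ]
  [ A    0  ] [ lambda ] = [ b ]

Solving the linear system:
  x*      = (0.5238, 0.3619, 0.8381)
  lambda* = (-0.2603)
  f(x*)   = -1.9905

x* = (0.5238, 0.3619, 0.8381), lambda* = (-0.2603)


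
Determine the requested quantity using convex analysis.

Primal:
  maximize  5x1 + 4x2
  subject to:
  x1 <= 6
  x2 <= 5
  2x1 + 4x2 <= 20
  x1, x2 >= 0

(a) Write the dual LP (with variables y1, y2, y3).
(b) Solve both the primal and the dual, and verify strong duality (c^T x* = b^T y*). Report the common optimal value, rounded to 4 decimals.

The standard primal-dual pair for 'max c^T x s.t. A x <= b, x >= 0' is:
  Dual:  min b^T y  s.t.  A^T y >= c,  y >= 0.

So the dual LP is:
  minimize  6y1 + 5y2 + 20y3
  subject to:
    y1 + 2y3 >= 5
    y2 + 4y3 >= 4
    y1, y2, y3 >= 0

Solving the primal: x* = (6, 2).
  primal value c^T x* = 38.
Solving the dual: y* = (3, 0, 1).
  dual value b^T y* = 38.
Strong duality: c^T x* = b^T y*. Confirmed.

38


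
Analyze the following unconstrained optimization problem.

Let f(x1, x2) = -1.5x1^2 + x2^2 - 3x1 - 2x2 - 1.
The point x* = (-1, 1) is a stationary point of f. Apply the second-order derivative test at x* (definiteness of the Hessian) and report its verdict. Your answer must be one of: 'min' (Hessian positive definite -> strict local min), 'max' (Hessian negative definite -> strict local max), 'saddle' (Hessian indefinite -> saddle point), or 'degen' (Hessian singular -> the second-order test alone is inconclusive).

Compute the Hessian H = grad^2 f:
  H = [[-3, 0], [0, 2]]
Verify stationarity: grad f(x*) = H x* + g = (0, 0).
Eigenvalues of H: -3, 2.
Eigenvalues have mixed signs, so H is indefinite -> x* is a saddle point.

saddle


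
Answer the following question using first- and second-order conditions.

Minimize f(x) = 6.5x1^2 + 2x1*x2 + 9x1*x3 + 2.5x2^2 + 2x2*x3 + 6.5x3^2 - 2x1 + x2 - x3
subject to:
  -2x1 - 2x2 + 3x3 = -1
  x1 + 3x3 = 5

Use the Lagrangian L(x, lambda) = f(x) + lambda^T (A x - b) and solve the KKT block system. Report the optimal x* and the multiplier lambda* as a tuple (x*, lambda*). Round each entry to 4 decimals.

Form the Lagrangian:
  L(x, lambda) = (1/2) x^T Q x + c^T x + lambda^T (A x - b)
Stationarity (grad_x L = 0): Q x + c + A^T lambda = 0.
Primal feasibility: A x = b.

This gives the KKT block system:
  [ Q   A^T ] [ x     ]   [-c ]
  [ A    0  ] [ lambda ] = [ b ]

Solving the linear system:
  x*      = (1.2035, 1.1947, 1.2655)
  lambda* = (5.9558, -15.5133)
  f(x*)   = 40.5221

x* = (1.2035, 1.1947, 1.2655), lambda* = (5.9558, -15.5133)


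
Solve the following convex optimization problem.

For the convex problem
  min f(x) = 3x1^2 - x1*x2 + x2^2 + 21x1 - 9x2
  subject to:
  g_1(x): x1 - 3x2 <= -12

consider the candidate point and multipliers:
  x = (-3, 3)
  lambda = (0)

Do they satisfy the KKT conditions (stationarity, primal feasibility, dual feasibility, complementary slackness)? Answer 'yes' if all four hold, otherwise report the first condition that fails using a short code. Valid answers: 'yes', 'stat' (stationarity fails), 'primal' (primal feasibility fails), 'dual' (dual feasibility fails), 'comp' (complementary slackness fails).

Gradient of f: grad f(x) = Q x + c = (0, 0)
Constraint values g_i(x) = a_i^T x - b_i:
  g_1((-3, 3)) = 0
Stationarity residual: grad f(x) + sum_i lambda_i a_i = (0, 0)
  -> stationarity OK
Primal feasibility (all g_i <= 0): OK
Dual feasibility (all lambda_i >= 0): OK
Complementary slackness (lambda_i * g_i(x) = 0 for all i): OK

Verdict: yes, KKT holds.

yes


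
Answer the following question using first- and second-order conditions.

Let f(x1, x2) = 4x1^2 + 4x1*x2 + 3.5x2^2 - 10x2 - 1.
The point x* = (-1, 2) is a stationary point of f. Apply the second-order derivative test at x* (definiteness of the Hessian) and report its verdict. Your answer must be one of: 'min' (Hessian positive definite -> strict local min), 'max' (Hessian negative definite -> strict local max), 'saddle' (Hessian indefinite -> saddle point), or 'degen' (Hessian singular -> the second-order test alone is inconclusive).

Compute the Hessian H = grad^2 f:
  H = [[8, 4], [4, 7]]
Verify stationarity: grad f(x*) = H x* + g = (0, 0).
Eigenvalues of H: 3.4689, 11.5311.
Both eigenvalues > 0, so H is positive definite -> x* is a strict local min.

min
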